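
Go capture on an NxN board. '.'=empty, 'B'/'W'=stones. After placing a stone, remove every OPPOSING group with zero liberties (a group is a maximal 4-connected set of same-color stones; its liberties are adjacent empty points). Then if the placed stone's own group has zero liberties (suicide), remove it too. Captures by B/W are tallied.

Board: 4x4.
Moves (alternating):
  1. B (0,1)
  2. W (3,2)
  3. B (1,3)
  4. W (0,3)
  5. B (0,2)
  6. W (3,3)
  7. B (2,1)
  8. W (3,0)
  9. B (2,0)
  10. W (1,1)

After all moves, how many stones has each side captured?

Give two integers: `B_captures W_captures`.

Move 1: B@(0,1) -> caps B=0 W=0
Move 2: W@(3,2) -> caps B=0 W=0
Move 3: B@(1,3) -> caps B=0 W=0
Move 4: W@(0,3) -> caps B=0 W=0
Move 5: B@(0,2) -> caps B=1 W=0
Move 6: W@(3,3) -> caps B=1 W=0
Move 7: B@(2,1) -> caps B=1 W=0
Move 8: W@(3,0) -> caps B=1 W=0
Move 9: B@(2,0) -> caps B=1 W=0
Move 10: W@(1,1) -> caps B=1 W=0

Answer: 1 0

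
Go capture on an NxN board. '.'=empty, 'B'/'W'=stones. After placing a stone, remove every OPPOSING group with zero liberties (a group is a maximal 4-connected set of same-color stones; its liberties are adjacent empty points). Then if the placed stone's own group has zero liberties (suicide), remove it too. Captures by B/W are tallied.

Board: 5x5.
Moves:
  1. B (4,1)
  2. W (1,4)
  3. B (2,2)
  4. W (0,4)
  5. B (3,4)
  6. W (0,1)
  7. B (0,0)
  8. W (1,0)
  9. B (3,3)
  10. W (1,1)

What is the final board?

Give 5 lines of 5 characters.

Move 1: B@(4,1) -> caps B=0 W=0
Move 2: W@(1,4) -> caps B=0 W=0
Move 3: B@(2,2) -> caps B=0 W=0
Move 4: W@(0,4) -> caps B=0 W=0
Move 5: B@(3,4) -> caps B=0 W=0
Move 6: W@(0,1) -> caps B=0 W=0
Move 7: B@(0,0) -> caps B=0 W=0
Move 8: W@(1,0) -> caps B=0 W=1
Move 9: B@(3,3) -> caps B=0 W=1
Move 10: W@(1,1) -> caps B=0 W=1

Answer: .W..W
WW..W
..B..
...BB
.B...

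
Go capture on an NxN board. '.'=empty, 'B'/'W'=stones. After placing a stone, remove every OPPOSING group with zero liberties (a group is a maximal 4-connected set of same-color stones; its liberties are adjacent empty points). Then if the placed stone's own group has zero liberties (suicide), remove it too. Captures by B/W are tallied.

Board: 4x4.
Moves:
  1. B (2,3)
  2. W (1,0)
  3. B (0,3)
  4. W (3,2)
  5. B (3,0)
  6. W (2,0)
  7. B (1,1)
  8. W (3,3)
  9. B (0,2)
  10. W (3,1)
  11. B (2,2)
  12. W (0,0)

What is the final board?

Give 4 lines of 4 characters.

Answer: W.BB
WB..
W.BB
.WWW

Derivation:
Move 1: B@(2,3) -> caps B=0 W=0
Move 2: W@(1,0) -> caps B=0 W=0
Move 3: B@(0,3) -> caps B=0 W=0
Move 4: W@(3,2) -> caps B=0 W=0
Move 5: B@(3,0) -> caps B=0 W=0
Move 6: W@(2,0) -> caps B=0 W=0
Move 7: B@(1,1) -> caps B=0 W=0
Move 8: W@(3,3) -> caps B=0 W=0
Move 9: B@(0,2) -> caps B=0 W=0
Move 10: W@(3,1) -> caps B=0 W=1
Move 11: B@(2,2) -> caps B=0 W=1
Move 12: W@(0,0) -> caps B=0 W=1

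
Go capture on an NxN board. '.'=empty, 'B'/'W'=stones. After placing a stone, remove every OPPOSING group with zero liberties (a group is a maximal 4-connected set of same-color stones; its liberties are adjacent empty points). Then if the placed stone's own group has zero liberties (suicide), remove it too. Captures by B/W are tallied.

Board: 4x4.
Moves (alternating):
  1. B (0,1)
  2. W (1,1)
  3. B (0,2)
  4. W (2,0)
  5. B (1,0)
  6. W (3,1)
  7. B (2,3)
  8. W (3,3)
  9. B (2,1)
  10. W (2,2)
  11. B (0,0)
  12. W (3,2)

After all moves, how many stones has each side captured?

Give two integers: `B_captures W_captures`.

Move 1: B@(0,1) -> caps B=0 W=0
Move 2: W@(1,1) -> caps B=0 W=0
Move 3: B@(0,2) -> caps B=0 W=0
Move 4: W@(2,0) -> caps B=0 W=0
Move 5: B@(1,0) -> caps B=0 W=0
Move 6: W@(3,1) -> caps B=0 W=0
Move 7: B@(2,3) -> caps B=0 W=0
Move 8: W@(3,3) -> caps B=0 W=0
Move 9: B@(2,1) -> caps B=0 W=0
Move 10: W@(2,2) -> caps B=0 W=1
Move 11: B@(0,0) -> caps B=0 W=1
Move 12: W@(3,2) -> caps B=0 W=1

Answer: 0 1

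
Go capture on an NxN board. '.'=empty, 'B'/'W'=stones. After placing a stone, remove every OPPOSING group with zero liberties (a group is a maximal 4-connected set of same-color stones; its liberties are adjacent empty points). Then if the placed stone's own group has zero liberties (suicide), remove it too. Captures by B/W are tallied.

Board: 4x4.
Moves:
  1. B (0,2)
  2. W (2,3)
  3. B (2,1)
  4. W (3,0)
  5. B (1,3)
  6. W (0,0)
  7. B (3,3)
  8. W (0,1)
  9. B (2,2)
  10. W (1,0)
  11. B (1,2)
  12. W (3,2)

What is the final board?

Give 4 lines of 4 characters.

Move 1: B@(0,2) -> caps B=0 W=0
Move 2: W@(2,3) -> caps B=0 W=0
Move 3: B@(2,1) -> caps B=0 W=0
Move 4: W@(3,0) -> caps B=0 W=0
Move 5: B@(1,3) -> caps B=0 W=0
Move 6: W@(0,0) -> caps B=0 W=0
Move 7: B@(3,3) -> caps B=0 W=0
Move 8: W@(0,1) -> caps B=0 W=0
Move 9: B@(2,2) -> caps B=1 W=0
Move 10: W@(1,0) -> caps B=1 W=0
Move 11: B@(1,2) -> caps B=1 W=0
Move 12: W@(3,2) -> caps B=1 W=0

Answer: WWB.
W.BB
.BB.
W.WB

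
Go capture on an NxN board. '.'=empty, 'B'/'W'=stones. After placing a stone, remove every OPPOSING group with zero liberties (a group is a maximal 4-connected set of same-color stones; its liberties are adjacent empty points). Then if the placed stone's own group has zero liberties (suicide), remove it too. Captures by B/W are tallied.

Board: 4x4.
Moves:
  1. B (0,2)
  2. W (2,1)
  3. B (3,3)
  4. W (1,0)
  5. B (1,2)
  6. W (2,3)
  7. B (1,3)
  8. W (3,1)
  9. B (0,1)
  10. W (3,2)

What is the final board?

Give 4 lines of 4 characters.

Move 1: B@(0,2) -> caps B=0 W=0
Move 2: W@(2,1) -> caps B=0 W=0
Move 3: B@(3,3) -> caps B=0 W=0
Move 4: W@(1,0) -> caps B=0 W=0
Move 5: B@(1,2) -> caps B=0 W=0
Move 6: W@(2,3) -> caps B=0 W=0
Move 7: B@(1,3) -> caps B=0 W=0
Move 8: W@(3,1) -> caps B=0 W=0
Move 9: B@(0,1) -> caps B=0 W=0
Move 10: W@(3,2) -> caps B=0 W=1

Answer: .BB.
W.BB
.W.W
.WW.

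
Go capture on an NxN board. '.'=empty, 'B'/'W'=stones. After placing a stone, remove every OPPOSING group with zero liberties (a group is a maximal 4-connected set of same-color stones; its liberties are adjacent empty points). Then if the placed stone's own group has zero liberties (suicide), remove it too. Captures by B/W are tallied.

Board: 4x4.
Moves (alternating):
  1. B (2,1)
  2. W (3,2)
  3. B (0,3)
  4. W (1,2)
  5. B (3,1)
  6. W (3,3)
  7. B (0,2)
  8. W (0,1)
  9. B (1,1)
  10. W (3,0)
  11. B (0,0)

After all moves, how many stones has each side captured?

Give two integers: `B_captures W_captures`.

Answer: 1 0

Derivation:
Move 1: B@(2,1) -> caps B=0 W=0
Move 2: W@(3,2) -> caps B=0 W=0
Move 3: B@(0,3) -> caps B=0 W=0
Move 4: W@(1,2) -> caps B=0 W=0
Move 5: B@(3,1) -> caps B=0 W=0
Move 6: W@(3,3) -> caps B=0 W=0
Move 7: B@(0,2) -> caps B=0 W=0
Move 8: W@(0,1) -> caps B=0 W=0
Move 9: B@(1,1) -> caps B=0 W=0
Move 10: W@(3,0) -> caps B=0 W=0
Move 11: B@(0,0) -> caps B=1 W=0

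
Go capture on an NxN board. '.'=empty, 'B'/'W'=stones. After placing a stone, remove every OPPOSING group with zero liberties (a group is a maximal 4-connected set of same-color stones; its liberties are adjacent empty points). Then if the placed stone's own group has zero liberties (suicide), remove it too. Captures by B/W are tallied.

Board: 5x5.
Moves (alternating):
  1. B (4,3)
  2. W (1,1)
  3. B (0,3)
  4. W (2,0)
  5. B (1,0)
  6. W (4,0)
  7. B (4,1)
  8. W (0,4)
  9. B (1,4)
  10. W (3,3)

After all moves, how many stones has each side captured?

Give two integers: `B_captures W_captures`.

Answer: 1 0

Derivation:
Move 1: B@(4,3) -> caps B=0 W=0
Move 2: W@(1,1) -> caps B=0 W=0
Move 3: B@(0,3) -> caps B=0 W=0
Move 4: W@(2,0) -> caps B=0 W=0
Move 5: B@(1,0) -> caps B=0 W=0
Move 6: W@(4,0) -> caps B=0 W=0
Move 7: B@(4,1) -> caps B=0 W=0
Move 8: W@(0,4) -> caps B=0 W=0
Move 9: B@(1,4) -> caps B=1 W=0
Move 10: W@(3,3) -> caps B=1 W=0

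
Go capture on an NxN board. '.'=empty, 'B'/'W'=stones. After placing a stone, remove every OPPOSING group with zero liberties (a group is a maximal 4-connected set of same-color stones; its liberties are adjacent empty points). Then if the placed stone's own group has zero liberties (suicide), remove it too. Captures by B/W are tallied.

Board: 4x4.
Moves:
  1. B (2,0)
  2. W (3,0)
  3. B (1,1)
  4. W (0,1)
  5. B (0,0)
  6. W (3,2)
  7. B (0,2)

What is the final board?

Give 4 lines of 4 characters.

Answer: B.B.
.B..
B...
W.W.

Derivation:
Move 1: B@(2,0) -> caps B=0 W=0
Move 2: W@(3,0) -> caps B=0 W=0
Move 3: B@(1,1) -> caps B=0 W=0
Move 4: W@(0,1) -> caps B=0 W=0
Move 5: B@(0,0) -> caps B=0 W=0
Move 6: W@(3,2) -> caps B=0 W=0
Move 7: B@(0,2) -> caps B=1 W=0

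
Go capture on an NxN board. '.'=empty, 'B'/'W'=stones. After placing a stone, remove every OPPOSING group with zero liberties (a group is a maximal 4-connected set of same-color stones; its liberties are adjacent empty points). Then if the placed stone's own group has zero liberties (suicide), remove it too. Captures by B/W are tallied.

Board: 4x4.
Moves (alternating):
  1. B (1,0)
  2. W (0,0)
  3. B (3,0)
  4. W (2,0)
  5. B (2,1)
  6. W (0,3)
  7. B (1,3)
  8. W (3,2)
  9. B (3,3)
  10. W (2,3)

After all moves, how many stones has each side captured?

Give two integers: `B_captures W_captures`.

Answer: 1 1

Derivation:
Move 1: B@(1,0) -> caps B=0 W=0
Move 2: W@(0,0) -> caps B=0 W=0
Move 3: B@(3,0) -> caps B=0 W=0
Move 4: W@(2,0) -> caps B=0 W=0
Move 5: B@(2,1) -> caps B=1 W=0
Move 6: W@(0,3) -> caps B=1 W=0
Move 7: B@(1,3) -> caps B=1 W=0
Move 8: W@(3,2) -> caps B=1 W=0
Move 9: B@(3,3) -> caps B=1 W=0
Move 10: W@(2,3) -> caps B=1 W=1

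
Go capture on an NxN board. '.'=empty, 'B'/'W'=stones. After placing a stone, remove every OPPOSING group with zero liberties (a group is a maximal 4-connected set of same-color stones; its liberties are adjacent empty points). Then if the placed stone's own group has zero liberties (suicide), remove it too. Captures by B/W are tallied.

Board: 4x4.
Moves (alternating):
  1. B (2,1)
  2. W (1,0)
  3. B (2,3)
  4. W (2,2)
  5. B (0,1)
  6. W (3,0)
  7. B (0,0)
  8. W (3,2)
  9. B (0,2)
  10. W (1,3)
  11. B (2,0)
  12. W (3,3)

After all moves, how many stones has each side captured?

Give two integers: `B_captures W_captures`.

Answer: 0 1

Derivation:
Move 1: B@(2,1) -> caps B=0 W=0
Move 2: W@(1,0) -> caps B=0 W=0
Move 3: B@(2,3) -> caps B=0 W=0
Move 4: W@(2,2) -> caps B=0 W=0
Move 5: B@(0,1) -> caps B=0 W=0
Move 6: W@(3,0) -> caps B=0 W=0
Move 7: B@(0,0) -> caps B=0 W=0
Move 8: W@(3,2) -> caps B=0 W=0
Move 9: B@(0,2) -> caps B=0 W=0
Move 10: W@(1,3) -> caps B=0 W=0
Move 11: B@(2,0) -> caps B=0 W=0
Move 12: W@(3,3) -> caps B=0 W=1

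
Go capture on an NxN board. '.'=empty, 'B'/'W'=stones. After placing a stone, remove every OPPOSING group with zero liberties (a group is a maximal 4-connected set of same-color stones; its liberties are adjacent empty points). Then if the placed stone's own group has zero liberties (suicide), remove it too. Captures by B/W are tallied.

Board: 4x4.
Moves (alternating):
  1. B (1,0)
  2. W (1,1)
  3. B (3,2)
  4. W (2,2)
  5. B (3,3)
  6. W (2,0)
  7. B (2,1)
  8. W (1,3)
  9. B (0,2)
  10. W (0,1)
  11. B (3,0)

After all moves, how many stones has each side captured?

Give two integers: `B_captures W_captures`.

Answer: 1 0

Derivation:
Move 1: B@(1,0) -> caps B=0 W=0
Move 2: W@(1,1) -> caps B=0 W=0
Move 3: B@(3,2) -> caps B=0 W=0
Move 4: W@(2,2) -> caps B=0 W=0
Move 5: B@(3,3) -> caps B=0 W=0
Move 6: W@(2,0) -> caps B=0 W=0
Move 7: B@(2,1) -> caps B=0 W=0
Move 8: W@(1,3) -> caps B=0 W=0
Move 9: B@(0,2) -> caps B=0 W=0
Move 10: W@(0,1) -> caps B=0 W=0
Move 11: B@(3,0) -> caps B=1 W=0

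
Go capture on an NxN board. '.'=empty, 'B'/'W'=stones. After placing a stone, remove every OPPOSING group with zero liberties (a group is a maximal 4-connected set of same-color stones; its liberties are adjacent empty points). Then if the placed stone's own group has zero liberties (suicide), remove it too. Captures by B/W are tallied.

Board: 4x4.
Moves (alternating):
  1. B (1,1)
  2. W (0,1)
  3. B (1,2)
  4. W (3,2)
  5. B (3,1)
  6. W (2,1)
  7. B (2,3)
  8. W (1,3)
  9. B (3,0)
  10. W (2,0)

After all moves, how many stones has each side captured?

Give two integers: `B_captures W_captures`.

Move 1: B@(1,1) -> caps B=0 W=0
Move 2: W@(0,1) -> caps B=0 W=0
Move 3: B@(1,2) -> caps B=0 W=0
Move 4: W@(3,2) -> caps B=0 W=0
Move 5: B@(3,1) -> caps B=0 W=0
Move 6: W@(2,1) -> caps B=0 W=0
Move 7: B@(2,3) -> caps B=0 W=0
Move 8: W@(1,3) -> caps B=0 W=0
Move 9: B@(3,0) -> caps B=0 W=0
Move 10: W@(2,0) -> caps B=0 W=2

Answer: 0 2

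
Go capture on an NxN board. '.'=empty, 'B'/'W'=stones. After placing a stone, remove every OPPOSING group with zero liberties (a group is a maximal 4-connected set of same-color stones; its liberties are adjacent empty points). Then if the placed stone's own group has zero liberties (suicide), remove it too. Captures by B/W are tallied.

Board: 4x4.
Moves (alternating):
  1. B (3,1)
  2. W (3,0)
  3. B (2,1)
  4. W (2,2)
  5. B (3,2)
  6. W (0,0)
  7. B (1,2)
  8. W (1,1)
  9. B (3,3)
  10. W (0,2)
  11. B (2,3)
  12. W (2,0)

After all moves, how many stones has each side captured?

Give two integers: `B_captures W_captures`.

Answer: 1 0

Derivation:
Move 1: B@(3,1) -> caps B=0 W=0
Move 2: W@(3,0) -> caps B=0 W=0
Move 3: B@(2,1) -> caps B=0 W=0
Move 4: W@(2,2) -> caps B=0 W=0
Move 5: B@(3,2) -> caps B=0 W=0
Move 6: W@(0,0) -> caps B=0 W=0
Move 7: B@(1,2) -> caps B=0 W=0
Move 8: W@(1,1) -> caps B=0 W=0
Move 9: B@(3,3) -> caps B=0 W=0
Move 10: W@(0,2) -> caps B=0 W=0
Move 11: B@(2,3) -> caps B=1 W=0
Move 12: W@(2,0) -> caps B=1 W=0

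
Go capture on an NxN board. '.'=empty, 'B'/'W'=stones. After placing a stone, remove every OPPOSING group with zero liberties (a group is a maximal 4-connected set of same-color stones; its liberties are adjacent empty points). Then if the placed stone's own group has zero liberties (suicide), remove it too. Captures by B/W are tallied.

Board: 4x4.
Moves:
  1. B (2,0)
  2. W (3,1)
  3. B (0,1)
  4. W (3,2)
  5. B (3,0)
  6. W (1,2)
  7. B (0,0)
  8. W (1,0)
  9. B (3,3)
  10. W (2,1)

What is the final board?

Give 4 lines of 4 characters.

Answer: BB..
W.W.
.W..
.WWB

Derivation:
Move 1: B@(2,0) -> caps B=0 W=0
Move 2: W@(3,1) -> caps B=0 W=0
Move 3: B@(0,1) -> caps B=0 W=0
Move 4: W@(3,2) -> caps B=0 W=0
Move 5: B@(3,0) -> caps B=0 W=0
Move 6: W@(1,2) -> caps B=0 W=0
Move 7: B@(0,0) -> caps B=0 W=0
Move 8: W@(1,0) -> caps B=0 W=0
Move 9: B@(3,3) -> caps B=0 W=0
Move 10: W@(2,1) -> caps B=0 W=2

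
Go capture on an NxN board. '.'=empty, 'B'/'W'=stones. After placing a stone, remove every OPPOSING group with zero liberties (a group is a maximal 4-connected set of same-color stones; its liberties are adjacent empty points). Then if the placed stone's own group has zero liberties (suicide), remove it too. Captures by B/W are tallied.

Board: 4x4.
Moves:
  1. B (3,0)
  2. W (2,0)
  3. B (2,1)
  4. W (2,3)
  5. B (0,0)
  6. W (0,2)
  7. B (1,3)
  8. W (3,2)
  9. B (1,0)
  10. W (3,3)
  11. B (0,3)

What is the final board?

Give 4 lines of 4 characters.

Move 1: B@(3,0) -> caps B=0 W=0
Move 2: W@(2,0) -> caps B=0 W=0
Move 3: B@(2,1) -> caps B=0 W=0
Move 4: W@(2,3) -> caps B=0 W=0
Move 5: B@(0,0) -> caps B=0 W=0
Move 6: W@(0,2) -> caps B=0 W=0
Move 7: B@(1,3) -> caps B=0 W=0
Move 8: W@(3,2) -> caps B=0 W=0
Move 9: B@(1,0) -> caps B=1 W=0
Move 10: W@(3,3) -> caps B=1 W=0
Move 11: B@(0,3) -> caps B=1 W=0

Answer: B.WB
B..B
.B.W
B.WW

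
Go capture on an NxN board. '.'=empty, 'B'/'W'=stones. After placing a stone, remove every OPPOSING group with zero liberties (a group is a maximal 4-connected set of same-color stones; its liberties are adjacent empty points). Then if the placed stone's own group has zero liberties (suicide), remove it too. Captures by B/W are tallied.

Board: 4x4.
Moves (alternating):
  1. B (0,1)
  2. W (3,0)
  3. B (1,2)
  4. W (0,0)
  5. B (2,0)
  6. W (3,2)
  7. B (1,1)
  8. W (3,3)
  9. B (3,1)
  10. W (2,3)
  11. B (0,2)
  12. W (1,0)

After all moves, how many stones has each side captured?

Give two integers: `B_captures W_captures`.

Answer: 1 0

Derivation:
Move 1: B@(0,1) -> caps B=0 W=0
Move 2: W@(3,0) -> caps B=0 W=0
Move 3: B@(1,2) -> caps B=0 W=0
Move 4: W@(0,0) -> caps B=0 W=0
Move 5: B@(2,0) -> caps B=0 W=0
Move 6: W@(3,2) -> caps B=0 W=0
Move 7: B@(1,1) -> caps B=0 W=0
Move 8: W@(3,3) -> caps B=0 W=0
Move 9: B@(3,1) -> caps B=1 W=0
Move 10: W@(2,3) -> caps B=1 W=0
Move 11: B@(0,2) -> caps B=1 W=0
Move 12: W@(1,0) -> caps B=1 W=0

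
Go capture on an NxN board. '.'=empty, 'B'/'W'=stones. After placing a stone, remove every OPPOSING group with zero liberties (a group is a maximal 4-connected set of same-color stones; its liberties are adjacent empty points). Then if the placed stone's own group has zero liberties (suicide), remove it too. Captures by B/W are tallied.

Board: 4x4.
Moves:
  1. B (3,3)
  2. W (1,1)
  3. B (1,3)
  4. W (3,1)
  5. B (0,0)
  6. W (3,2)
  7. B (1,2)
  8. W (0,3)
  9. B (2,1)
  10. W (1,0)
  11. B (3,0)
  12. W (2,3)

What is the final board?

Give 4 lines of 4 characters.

Move 1: B@(3,3) -> caps B=0 W=0
Move 2: W@(1,1) -> caps B=0 W=0
Move 3: B@(1,3) -> caps B=0 W=0
Move 4: W@(3,1) -> caps B=0 W=0
Move 5: B@(0,0) -> caps B=0 W=0
Move 6: W@(3,2) -> caps B=0 W=0
Move 7: B@(1,2) -> caps B=0 W=0
Move 8: W@(0,3) -> caps B=0 W=0
Move 9: B@(2,1) -> caps B=0 W=0
Move 10: W@(1,0) -> caps B=0 W=0
Move 11: B@(3,0) -> caps B=0 W=0
Move 12: W@(2,3) -> caps B=0 W=1

Answer: B..W
WWBB
.B.W
BWW.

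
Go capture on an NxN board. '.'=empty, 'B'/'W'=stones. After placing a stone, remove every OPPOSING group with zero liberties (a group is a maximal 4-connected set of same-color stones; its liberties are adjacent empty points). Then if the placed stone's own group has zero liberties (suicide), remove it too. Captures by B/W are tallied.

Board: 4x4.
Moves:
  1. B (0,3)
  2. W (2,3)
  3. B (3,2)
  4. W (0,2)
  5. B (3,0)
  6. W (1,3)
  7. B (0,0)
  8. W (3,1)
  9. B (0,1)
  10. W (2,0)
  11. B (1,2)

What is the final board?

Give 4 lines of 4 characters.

Answer: BBW.
..BW
W..W
.WB.

Derivation:
Move 1: B@(0,3) -> caps B=0 W=0
Move 2: W@(2,3) -> caps B=0 W=0
Move 3: B@(3,2) -> caps B=0 W=0
Move 4: W@(0,2) -> caps B=0 W=0
Move 5: B@(3,0) -> caps B=0 W=0
Move 6: W@(1,3) -> caps B=0 W=1
Move 7: B@(0,0) -> caps B=0 W=1
Move 8: W@(3,1) -> caps B=0 W=1
Move 9: B@(0,1) -> caps B=0 W=1
Move 10: W@(2,0) -> caps B=0 W=2
Move 11: B@(1,2) -> caps B=0 W=2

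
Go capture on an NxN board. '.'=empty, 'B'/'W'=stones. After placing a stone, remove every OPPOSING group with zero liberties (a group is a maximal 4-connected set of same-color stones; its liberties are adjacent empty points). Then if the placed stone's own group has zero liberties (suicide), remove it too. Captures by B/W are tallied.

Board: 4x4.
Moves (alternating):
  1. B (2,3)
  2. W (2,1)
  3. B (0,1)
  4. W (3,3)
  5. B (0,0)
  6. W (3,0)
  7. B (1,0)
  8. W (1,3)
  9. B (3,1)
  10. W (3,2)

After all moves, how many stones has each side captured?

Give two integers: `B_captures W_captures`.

Answer: 0 1

Derivation:
Move 1: B@(2,3) -> caps B=0 W=0
Move 2: W@(2,1) -> caps B=0 W=0
Move 3: B@(0,1) -> caps B=0 W=0
Move 4: W@(3,3) -> caps B=0 W=0
Move 5: B@(0,0) -> caps B=0 W=0
Move 6: W@(3,0) -> caps B=0 W=0
Move 7: B@(1,0) -> caps B=0 W=0
Move 8: W@(1,3) -> caps B=0 W=0
Move 9: B@(3,1) -> caps B=0 W=0
Move 10: W@(3,2) -> caps B=0 W=1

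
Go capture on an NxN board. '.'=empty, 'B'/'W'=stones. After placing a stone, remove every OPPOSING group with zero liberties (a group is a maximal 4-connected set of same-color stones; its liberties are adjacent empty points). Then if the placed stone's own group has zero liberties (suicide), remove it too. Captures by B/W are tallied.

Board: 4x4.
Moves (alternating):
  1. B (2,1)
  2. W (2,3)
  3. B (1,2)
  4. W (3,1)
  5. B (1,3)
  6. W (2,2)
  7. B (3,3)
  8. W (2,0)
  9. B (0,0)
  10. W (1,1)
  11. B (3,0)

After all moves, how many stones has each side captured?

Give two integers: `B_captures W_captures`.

Move 1: B@(2,1) -> caps B=0 W=0
Move 2: W@(2,3) -> caps B=0 W=0
Move 3: B@(1,2) -> caps B=0 W=0
Move 4: W@(3,1) -> caps B=0 W=0
Move 5: B@(1,3) -> caps B=0 W=0
Move 6: W@(2,2) -> caps B=0 W=0
Move 7: B@(3,3) -> caps B=0 W=0
Move 8: W@(2,0) -> caps B=0 W=0
Move 9: B@(0,0) -> caps B=0 W=0
Move 10: W@(1,1) -> caps B=0 W=1
Move 11: B@(3,0) -> caps B=0 W=1

Answer: 0 1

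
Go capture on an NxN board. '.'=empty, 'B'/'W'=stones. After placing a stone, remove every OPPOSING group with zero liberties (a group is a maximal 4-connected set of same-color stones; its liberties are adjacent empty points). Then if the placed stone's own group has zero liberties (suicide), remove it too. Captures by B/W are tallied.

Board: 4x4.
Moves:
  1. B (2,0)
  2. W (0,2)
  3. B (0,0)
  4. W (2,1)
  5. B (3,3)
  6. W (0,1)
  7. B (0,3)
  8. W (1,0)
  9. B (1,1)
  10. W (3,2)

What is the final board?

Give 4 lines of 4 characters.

Answer: .WWB
WB..
BW..
..WB

Derivation:
Move 1: B@(2,0) -> caps B=0 W=0
Move 2: W@(0,2) -> caps B=0 W=0
Move 3: B@(0,0) -> caps B=0 W=0
Move 4: W@(2,1) -> caps B=0 W=0
Move 5: B@(3,3) -> caps B=0 W=0
Move 6: W@(0,1) -> caps B=0 W=0
Move 7: B@(0,3) -> caps B=0 W=0
Move 8: W@(1,0) -> caps B=0 W=1
Move 9: B@(1,1) -> caps B=0 W=1
Move 10: W@(3,2) -> caps B=0 W=1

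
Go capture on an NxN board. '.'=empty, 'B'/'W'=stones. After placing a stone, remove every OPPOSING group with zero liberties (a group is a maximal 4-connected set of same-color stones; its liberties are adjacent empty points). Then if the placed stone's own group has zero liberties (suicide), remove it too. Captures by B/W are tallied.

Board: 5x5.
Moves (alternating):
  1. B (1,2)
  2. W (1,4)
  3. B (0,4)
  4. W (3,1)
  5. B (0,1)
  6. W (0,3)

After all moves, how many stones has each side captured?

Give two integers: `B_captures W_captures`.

Move 1: B@(1,2) -> caps B=0 W=0
Move 2: W@(1,4) -> caps B=0 W=0
Move 3: B@(0,4) -> caps B=0 W=0
Move 4: W@(3,1) -> caps B=0 W=0
Move 5: B@(0,1) -> caps B=0 W=0
Move 6: W@(0,3) -> caps B=0 W=1

Answer: 0 1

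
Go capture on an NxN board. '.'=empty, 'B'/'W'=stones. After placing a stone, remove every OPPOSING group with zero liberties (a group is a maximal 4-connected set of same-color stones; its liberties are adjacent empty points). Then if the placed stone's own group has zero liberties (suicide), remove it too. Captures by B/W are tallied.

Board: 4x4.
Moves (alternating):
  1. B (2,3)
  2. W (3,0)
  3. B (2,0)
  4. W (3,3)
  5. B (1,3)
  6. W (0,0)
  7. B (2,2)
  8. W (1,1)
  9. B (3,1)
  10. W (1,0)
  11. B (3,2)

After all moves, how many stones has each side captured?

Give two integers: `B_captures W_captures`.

Move 1: B@(2,3) -> caps B=0 W=0
Move 2: W@(3,0) -> caps B=0 W=0
Move 3: B@(2,0) -> caps B=0 W=0
Move 4: W@(3,3) -> caps B=0 W=0
Move 5: B@(1,3) -> caps B=0 W=0
Move 6: W@(0,0) -> caps B=0 W=0
Move 7: B@(2,2) -> caps B=0 W=0
Move 8: W@(1,1) -> caps B=0 W=0
Move 9: B@(3,1) -> caps B=1 W=0
Move 10: W@(1,0) -> caps B=1 W=0
Move 11: B@(3,2) -> caps B=2 W=0

Answer: 2 0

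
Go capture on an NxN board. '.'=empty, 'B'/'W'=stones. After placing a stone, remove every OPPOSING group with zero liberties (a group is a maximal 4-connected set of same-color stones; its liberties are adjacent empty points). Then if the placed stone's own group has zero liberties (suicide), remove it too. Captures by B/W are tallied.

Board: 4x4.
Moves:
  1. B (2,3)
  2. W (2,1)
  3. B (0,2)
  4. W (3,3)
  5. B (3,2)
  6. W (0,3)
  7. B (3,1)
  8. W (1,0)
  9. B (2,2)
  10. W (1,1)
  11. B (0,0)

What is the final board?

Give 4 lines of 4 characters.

Answer: B.BW
WW..
.WBB
.BB.

Derivation:
Move 1: B@(2,3) -> caps B=0 W=0
Move 2: W@(2,1) -> caps B=0 W=0
Move 3: B@(0,2) -> caps B=0 W=0
Move 4: W@(3,3) -> caps B=0 W=0
Move 5: B@(3,2) -> caps B=1 W=0
Move 6: W@(0,3) -> caps B=1 W=0
Move 7: B@(3,1) -> caps B=1 W=0
Move 8: W@(1,0) -> caps B=1 W=0
Move 9: B@(2,2) -> caps B=1 W=0
Move 10: W@(1,1) -> caps B=1 W=0
Move 11: B@(0,0) -> caps B=1 W=0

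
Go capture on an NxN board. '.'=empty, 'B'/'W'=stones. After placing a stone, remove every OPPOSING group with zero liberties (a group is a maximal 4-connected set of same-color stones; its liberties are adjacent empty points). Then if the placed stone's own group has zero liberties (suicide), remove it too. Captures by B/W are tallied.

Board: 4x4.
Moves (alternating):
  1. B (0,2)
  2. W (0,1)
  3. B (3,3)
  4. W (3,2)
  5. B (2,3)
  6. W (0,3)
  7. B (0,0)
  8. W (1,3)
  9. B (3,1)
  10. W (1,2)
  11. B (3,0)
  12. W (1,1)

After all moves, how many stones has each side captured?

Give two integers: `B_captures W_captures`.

Answer: 0 1

Derivation:
Move 1: B@(0,2) -> caps B=0 W=0
Move 2: W@(0,1) -> caps B=0 W=0
Move 3: B@(3,3) -> caps B=0 W=0
Move 4: W@(3,2) -> caps B=0 W=0
Move 5: B@(2,3) -> caps B=0 W=0
Move 6: W@(0,3) -> caps B=0 W=0
Move 7: B@(0,0) -> caps B=0 W=0
Move 8: W@(1,3) -> caps B=0 W=0
Move 9: B@(3,1) -> caps B=0 W=0
Move 10: W@(1,2) -> caps B=0 W=1
Move 11: B@(3,0) -> caps B=0 W=1
Move 12: W@(1,1) -> caps B=0 W=1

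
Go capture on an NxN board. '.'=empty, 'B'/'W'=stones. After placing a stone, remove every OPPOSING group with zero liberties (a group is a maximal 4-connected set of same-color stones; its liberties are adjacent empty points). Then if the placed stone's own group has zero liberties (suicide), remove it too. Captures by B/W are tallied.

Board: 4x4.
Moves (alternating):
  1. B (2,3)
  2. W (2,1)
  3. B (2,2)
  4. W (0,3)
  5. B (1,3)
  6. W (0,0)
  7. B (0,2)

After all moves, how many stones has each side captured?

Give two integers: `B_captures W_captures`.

Answer: 1 0

Derivation:
Move 1: B@(2,3) -> caps B=0 W=0
Move 2: W@(2,1) -> caps B=0 W=0
Move 3: B@(2,2) -> caps B=0 W=0
Move 4: W@(0,3) -> caps B=0 W=0
Move 5: B@(1,3) -> caps B=0 W=0
Move 6: W@(0,0) -> caps B=0 W=0
Move 7: B@(0,2) -> caps B=1 W=0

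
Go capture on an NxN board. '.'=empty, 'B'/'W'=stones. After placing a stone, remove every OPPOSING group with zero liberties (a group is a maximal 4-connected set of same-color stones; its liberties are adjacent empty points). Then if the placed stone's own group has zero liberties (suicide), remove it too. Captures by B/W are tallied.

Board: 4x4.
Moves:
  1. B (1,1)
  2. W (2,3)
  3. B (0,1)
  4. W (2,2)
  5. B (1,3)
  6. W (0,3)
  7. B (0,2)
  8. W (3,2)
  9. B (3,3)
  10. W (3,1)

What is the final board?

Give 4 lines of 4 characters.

Answer: .BB.
.B.B
..WW
.WW.

Derivation:
Move 1: B@(1,1) -> caps B=0 W=0
Move 2: W@(2,3) -> caps B=0 W=0
Move 3: B@(0,1) -> caps B=0 W=0
Move 4: W@(2,2) -> caps B=0 W=0
Move 5: B@(1,3) -> caps B=0 W=0
Move 6: W@(0,3) -> caps B=0 W=0
Move 7: B@(0,2) -> caps B=1 W=0
Move 8: W@(3,2) -> caps B=1 W=0
Move 9: B@(3,3) -> caps B=1 W=0
Move 10: W@(3,1) -> caps B=1 W=0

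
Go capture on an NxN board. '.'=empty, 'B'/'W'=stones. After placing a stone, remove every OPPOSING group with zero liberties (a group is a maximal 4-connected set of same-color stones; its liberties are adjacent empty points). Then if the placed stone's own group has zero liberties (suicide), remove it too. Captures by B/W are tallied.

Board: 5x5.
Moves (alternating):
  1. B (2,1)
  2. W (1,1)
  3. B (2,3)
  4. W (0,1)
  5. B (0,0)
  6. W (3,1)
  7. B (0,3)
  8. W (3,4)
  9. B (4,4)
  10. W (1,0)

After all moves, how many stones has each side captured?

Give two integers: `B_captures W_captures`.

Move 1: B@(2,1) -> caps B=0 W=0
Move 2: W@(1,1) -> caps B=0 W=0
Move 3: B@(2,3) -> caps B=0 W=0
Move 4: W@(0,1) -> caps B=0 W=0
Move 5: B@(0,0) -> caps B=0 W=0
Move 6: W@(3,1) -> caps B=0 W=0
Move 7: B@(0,3) -> caps B=0 W=0
Move 8: W@(3,4) -> caps B=0 W=0
Move 9: B@(4,4) -> caps B=0 W=0
Move 10: W@(1,0) -> caps B=0 W=1

Answer: 0 1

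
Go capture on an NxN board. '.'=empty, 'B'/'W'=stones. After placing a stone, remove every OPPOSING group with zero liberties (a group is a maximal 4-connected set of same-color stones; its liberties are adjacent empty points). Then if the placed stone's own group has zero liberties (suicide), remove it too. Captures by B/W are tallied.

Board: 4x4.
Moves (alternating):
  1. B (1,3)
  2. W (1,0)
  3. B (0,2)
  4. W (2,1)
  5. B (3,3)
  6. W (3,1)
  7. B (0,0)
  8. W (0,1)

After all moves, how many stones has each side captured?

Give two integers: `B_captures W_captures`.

Move 1: B@(1,3) -> caps B=0 W=0
Move 2: W@(1,0) -> caps B=0 W=0
Move 3: B@(0,2) -> caps B=0 W=0
Move 4: W@(2,1) -> caps B=0 W=0
Move 5: B@(3,3) -> caps B=0 W=0
Move 6: W@(3,1) -> caps B=0 W=0
Move 7: B@(0,0) -> caps B=0 W=0
Move 8: W@(0,1) -> caps B=0 W=1

Answer: 0 1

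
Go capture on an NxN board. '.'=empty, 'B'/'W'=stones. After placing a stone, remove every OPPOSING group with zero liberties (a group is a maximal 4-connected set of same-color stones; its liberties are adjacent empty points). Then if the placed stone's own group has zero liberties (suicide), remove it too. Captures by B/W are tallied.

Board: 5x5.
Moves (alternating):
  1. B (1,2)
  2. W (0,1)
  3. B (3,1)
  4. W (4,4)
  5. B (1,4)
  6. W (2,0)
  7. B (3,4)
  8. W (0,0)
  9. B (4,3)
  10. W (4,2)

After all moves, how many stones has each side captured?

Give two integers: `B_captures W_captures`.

Move 1: B@(1,2) -> caps B=0 W=0
Move 2: W@(0,1) -> caps B=0 W=0
Move 3: B@(3,1) -> caps B=0 W=0
Move 4: W@(4,4) -> caps B=0 W=0
Move 5: B@(1,4) -> caps B=0 W=0
Move 6: W@(2,0) -> caps B=0 W=0
Move 7: B@(3,4) -> caps B=0 W=0
Move 8: W@(0,0) -> caps B=0 W=0
Move 9: B@(4,3) -> caps B=1 W=0
Move 10: W@(4,2) -> caps B=1 W=0

Answer: 1 0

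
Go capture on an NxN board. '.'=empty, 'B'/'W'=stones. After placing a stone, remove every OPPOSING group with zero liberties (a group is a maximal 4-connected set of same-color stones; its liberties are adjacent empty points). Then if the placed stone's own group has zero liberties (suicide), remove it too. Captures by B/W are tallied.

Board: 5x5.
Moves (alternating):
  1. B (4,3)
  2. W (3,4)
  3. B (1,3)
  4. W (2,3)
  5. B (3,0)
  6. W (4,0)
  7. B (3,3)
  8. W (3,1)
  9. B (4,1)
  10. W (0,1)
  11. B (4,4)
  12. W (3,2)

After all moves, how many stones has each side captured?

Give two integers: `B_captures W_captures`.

Answer: 1 0

Derivation:
Move 1: B@(4,3) -> caps B=0 W=0
Move 2: W@(3,4) -> caps B=0 W=0
Move 3: B@(1,3) -> caps B=0 W=0
Move 4: W@(2,3) -> caps B=0 W=0
Move 5: B@(3,0) -> caps B=0 W=0
Move 6: W@(4,0) -> caps B=0 W=0
Move 7: B@(3,3) -> caps B=0 W=0
Move 8: W@(3,1) -> caps B=0 W=0
Move 9: B@(4,1) -> caps B=1 W=0
Move 10: W@(0,1) -> caps B=1 W=0
Move 11: B@(4,4) -> caps B=1 W=0
Move 12: W@(3,2) -> caps B=1 W=0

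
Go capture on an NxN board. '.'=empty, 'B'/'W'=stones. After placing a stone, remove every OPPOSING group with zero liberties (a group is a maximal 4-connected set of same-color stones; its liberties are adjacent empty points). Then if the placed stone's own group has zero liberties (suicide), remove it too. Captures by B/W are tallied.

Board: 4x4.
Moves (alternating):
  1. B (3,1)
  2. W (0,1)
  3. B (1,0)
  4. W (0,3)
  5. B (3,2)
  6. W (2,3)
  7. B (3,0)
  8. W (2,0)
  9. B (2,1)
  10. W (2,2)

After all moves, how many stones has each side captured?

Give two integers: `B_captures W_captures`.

Move 1: B@(3,1) -> caps B=0 W=0
Move 2: W@(0,1) -> caps B=0 W=0
Move 3: B@(1,0) -> caps B=0 W=0
Move 4: W@(0,3) -> caps B=0 W=0
Move 5: B@(3,2) -> caps B=0 W=0
Move 6: W@(2,3) -> caps B=0 W=0
Move 7: B@(3,0) -> caps B=0 W=0
Move 8: W@(2,0) -> caps B=0 W=0
Move 9: B@(2,1) -> caps B=1 W=0
Move 10: W@(2,2) -> caps B=1 W=0

Answer: 1 0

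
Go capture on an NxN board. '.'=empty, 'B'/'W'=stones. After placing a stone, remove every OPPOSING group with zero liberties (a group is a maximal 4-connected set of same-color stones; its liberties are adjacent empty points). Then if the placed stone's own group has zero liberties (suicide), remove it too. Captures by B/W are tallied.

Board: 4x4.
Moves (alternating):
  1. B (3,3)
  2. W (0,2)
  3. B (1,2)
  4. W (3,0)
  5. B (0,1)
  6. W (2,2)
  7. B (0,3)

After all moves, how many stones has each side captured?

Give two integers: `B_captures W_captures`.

Answer: 1 0

Derivation:
Move 1: B@(3,3) -> caps B=0 W=0
Move 2: W@(0,2) -> caps B=0 W=0
Move 3: B@(1,2) -> caps B=0 W=0
Move 4: W@(3,0) -> caps B=0 W=0
Move 5: B@(0,1) -> caps B=0 W=0
Move 6: W@(2,2) -> caps B=0 W=0
Move 7: B@(0,3) -> caps B=1 W=0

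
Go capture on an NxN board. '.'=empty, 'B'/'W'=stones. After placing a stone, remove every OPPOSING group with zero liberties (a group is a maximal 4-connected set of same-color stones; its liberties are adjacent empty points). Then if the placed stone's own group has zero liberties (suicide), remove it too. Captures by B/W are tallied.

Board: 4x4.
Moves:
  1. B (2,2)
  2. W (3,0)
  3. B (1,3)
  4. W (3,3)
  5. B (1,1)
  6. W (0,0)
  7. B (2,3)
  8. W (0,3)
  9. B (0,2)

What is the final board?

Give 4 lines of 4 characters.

Answer: W.B.
.B.B
..BB
W..W

Derivation:
Move 1: B@(2,2) -> caps B=0 W=0
Move 2: W@(3,0) -> caps B=0 W=0
Move 3: B@(1,3) -> caps B=0 W=0
Move 4: W@(3,3) -> caps B=0 W=0
Move 5: B@(1,1) -> caps B=0 W=0
Move 6: W@(0,0) -> caps B=0 W=0
Move 7: B@(2,3) -> caps B=0 W=0
Move 8: W@(0,3) -> caps B=0 W=0
Move 9: B@(0,2) -> caps B=1 W=0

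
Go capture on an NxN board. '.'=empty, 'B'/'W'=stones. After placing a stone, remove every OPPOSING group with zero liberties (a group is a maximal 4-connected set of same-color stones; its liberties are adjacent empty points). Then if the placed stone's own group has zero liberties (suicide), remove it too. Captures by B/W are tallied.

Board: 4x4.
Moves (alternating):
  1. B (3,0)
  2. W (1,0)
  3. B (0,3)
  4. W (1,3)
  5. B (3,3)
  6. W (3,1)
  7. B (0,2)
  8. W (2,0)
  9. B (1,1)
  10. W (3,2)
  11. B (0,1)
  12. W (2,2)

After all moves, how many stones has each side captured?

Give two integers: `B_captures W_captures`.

Move 1: B@(3,0) -> caps B=0 W=0
Move 2: W@(1,0) -> caps B=0 W=0
Move 3: B@(0,3) -> caps B=0 W=0
Move 4: W@(1,3) -> caps B=0 W=0
Move 5: B@(3,3) -> caps B=0 W=0
Move 6: W@(3,1) -> caps B=0 W=0
Move 7: B@(0,2) -> caps B=0 W=0
Move 8: W@(2,0) -> caps B=0 W=1
Move 9: B@(1,1) -> caps B=0 W=1
Move 10: W@(3,2) -> caps B=0 W=1
Move 11: B@(0,1) -> caps B=0 W=1
Move 12: W@(2,2) -> caps B=0 W=1

Answer: 0 1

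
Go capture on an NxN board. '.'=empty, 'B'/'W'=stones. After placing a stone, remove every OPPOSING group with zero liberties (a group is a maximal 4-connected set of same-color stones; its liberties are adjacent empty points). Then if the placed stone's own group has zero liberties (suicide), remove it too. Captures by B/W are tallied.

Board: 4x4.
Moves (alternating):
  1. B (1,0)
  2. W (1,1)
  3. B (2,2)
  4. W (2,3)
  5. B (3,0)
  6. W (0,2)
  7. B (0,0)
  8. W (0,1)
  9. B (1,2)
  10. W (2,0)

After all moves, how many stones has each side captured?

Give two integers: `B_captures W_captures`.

Answer: 0 2

Derivation:
Move 1: B@(1,0) -> caps B=0 W=0
Move 2: W@(1,1) -> caps B=0 W=0
Move 3: B@(2,2) -> caps B=0 W=0
Move 4: W@(2,3) -> caps B=0 W=0
Move 5: B@(3,0) -> caps B=0 W=0
Move 6: W@(0,2) -> caps B=0 W=0
Move 7: B@(0,0) -> caps B=0 W=0
Move 8: W@(0,1) -> caps B=0 W=0
Move 9: B@(1,2) -> caps B=0 W=0
Move 10: W@(2,0) -> caps B=0 W=2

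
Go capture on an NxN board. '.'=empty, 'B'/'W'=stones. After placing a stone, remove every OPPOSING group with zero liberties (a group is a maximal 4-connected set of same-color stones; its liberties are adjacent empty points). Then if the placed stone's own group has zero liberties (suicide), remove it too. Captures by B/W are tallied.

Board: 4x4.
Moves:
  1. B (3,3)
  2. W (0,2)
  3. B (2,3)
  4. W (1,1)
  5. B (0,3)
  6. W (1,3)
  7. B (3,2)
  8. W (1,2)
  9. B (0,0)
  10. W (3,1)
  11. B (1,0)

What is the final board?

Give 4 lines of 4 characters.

Answer: B.W.
BWWW
...B
.WBB

Derivation:
Move 1: B@(3,3) -> caps B=0 W=0
Move 2: W@(0,2) -> caps B=0 W=0
Move 3: B@(2,3) -> caps B=0 W=0
Move 4: W@(1,1) -> caps B=0 W=0
Move 5: B@(0,3) -> caps B=0 W=0
Move 6: W@(1,3) -> caps B=0 W=1
Move 7: B@(3,2) -> caps B=0 W=1
Move 8: W@(1,2) -> caps B=0 W=1
Move 9: B@(0,0) -> caps B=0 W=1
Move 10: W@(3,1) -> caps B=0 W=1
Move 11: B@(1,0) -> caps B=0 W=1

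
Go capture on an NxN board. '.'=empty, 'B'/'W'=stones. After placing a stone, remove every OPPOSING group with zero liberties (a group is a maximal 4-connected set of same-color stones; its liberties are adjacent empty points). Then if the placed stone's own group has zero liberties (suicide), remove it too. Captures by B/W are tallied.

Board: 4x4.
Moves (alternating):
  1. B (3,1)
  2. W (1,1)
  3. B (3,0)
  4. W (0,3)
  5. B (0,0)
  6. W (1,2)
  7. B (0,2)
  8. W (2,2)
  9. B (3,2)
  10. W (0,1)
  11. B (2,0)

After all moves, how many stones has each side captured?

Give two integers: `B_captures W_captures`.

Answer: 0 1

Derivation:
Move 1: B@(3,1) -> caps B=0 W=0
Move 2: W@(1,1) -> caps B=0 W=0
Move 3: B@(3,0) -> caps B=0 W=0
Move 4: W@(0,3) -> caps B=0 W=0
Move 5: B@(0,0) -> caps B=0 W=0
Move 6: W@(1,2) -> caps B=0 W=0
Move 7: B@(0,2) -> caps B=0 W=0
Move 8: W@(2,2) -> caps B=0 W=0
Move 9: B@(3,2) -> caps B=0 W=0
Move 10: W@(0,1) -> caps B=0 W=1
Move 11: B@(2,0) -> caps B=0 W=1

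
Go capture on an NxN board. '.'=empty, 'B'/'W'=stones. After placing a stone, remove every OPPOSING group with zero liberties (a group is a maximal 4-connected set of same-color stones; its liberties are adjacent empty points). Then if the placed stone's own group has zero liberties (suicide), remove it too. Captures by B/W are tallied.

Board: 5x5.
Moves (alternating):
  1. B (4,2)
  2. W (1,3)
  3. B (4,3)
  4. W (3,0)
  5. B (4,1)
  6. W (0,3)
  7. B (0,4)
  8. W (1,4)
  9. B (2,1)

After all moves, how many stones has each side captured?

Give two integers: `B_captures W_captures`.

Answer: 0 1

Derivation:
Move 1: B@(4,2) -> caps B=0 W=0
Move 2: W@(1,3) -> caps B=0 W=0
Move 3: B@(4,3) -> caps B=0 W=0
Move 4: W@(3,0) -> caps B=0 W=0
Move 5: B@(4,1) -> caps B=0 W=0
Move 6: W@(0,3) -> caps B=0 W=0
Move 7: B@(0,4) -> caps B=0 W=0
Move 8: W@(1,4) -> caps B=0 W=1
Move 9: B@(2,1) -> caps B=0 W=1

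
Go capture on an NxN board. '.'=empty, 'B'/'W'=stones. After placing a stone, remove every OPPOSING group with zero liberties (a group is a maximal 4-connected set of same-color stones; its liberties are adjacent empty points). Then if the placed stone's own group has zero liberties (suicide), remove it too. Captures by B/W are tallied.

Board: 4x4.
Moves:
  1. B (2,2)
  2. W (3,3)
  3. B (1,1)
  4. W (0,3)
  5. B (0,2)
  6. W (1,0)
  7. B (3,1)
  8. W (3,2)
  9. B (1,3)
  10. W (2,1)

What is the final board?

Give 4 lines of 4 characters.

Answer: ..B.
WB.B
.WB.
.BWW

Derivation:
Move 1: B@(2,2) -> caps B=0 W=0
Move 2: W@(3,3) -> caps B=0 W=0
Move 3: B@(1,1) -> caps B=0 W=0
Move 4: W@(0,3) -> caps B=0 W=0
Move 5: B@(0,2) -> caps B=0 W=0
Move 6: W@(1,0) -> caps B=0 W=0
Move 7: B@(3,1) -> caps B=0 W=0
Move 8: W@(3,2) -> caps B=0 W=0
Move 9: B@(1,3) -> caps B=1 W=0
Move 10: W@(2,1) -> caps B=1 W=0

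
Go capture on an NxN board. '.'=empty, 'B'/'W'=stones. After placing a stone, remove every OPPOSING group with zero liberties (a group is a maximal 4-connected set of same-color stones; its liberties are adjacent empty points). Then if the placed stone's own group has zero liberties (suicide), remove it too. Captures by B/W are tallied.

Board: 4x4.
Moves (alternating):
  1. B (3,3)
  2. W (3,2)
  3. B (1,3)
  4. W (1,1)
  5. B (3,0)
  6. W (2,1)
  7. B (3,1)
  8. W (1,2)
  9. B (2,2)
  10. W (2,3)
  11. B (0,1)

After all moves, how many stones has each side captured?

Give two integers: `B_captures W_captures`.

Answer: 1 0

Derivation:
Move 1: B@(3,3) -> caps B=0 W=0
Move 2: W@(3,2) -> caps B=0 W=0
Move 3: B@(1,3) -> caps B=0 W=0
Move 4: W@(1,1) -> caps B=0 W=0
Move 5: B@(3,0) -> caps B=0 W=0
Move 6: W@(2,1) -> caps B=0 W=0
Move 7: B@(3,1) -> caps B=0 W=0
Move 8: W@(1,2) -> caps B=0 W=0
Move 9: B@(2,2) -> caps B=1 W=0
Move 10: W@(2,3) -> caps B=1 W=0
Move 11: B@(0,1) -> caps B=1 W=0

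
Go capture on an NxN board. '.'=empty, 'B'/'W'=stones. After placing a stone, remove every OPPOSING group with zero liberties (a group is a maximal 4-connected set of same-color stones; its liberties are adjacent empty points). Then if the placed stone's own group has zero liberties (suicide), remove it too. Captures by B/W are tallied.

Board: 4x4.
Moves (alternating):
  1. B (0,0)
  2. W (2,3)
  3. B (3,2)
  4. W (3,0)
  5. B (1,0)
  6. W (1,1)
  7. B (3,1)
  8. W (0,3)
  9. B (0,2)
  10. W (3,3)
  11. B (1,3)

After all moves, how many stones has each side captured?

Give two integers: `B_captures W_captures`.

Move 1: B@(0,0) -> caps B=0 W=0
Move 2: W@(2,3) -> caps B=0 W=0
Move 3: B@(3,2) -> caps B=0 W=0
Move 4: W@(3,0) -> caps B=0 W=0
Move 5: B@(1,0) -> caps B=0 W=0
Move 6: W@(1,1) -> caps B=0 W=0
Move 7: B@(3,1) -> caps B=0 W=0
Move 8: W@(0,3) -> caps B=0 W=0
Move 9: B@(0,2) -> caps B=0 W=0
Move 10: W@(3,3) -> caps B=0 W=0
Move 11: B@(1,3) -> caps B=1 W=0

Answer: 1 0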